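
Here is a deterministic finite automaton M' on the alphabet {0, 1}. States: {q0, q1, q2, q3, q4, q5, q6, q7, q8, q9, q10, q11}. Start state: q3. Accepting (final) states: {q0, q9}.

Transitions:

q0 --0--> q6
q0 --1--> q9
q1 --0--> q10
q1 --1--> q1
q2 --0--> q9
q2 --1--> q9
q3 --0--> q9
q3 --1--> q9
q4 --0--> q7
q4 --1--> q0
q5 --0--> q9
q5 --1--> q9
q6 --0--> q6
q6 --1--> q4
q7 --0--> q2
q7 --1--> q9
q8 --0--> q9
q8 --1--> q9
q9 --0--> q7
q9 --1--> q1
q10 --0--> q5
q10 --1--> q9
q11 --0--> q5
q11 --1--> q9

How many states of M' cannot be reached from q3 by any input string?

5

Starting at q3 and following transitions, the reachable set is {q1, q2, q3, q5, q7, q9, q10}. That leaves q0, q4, q6, q8, q11 unreachable — 5 in total.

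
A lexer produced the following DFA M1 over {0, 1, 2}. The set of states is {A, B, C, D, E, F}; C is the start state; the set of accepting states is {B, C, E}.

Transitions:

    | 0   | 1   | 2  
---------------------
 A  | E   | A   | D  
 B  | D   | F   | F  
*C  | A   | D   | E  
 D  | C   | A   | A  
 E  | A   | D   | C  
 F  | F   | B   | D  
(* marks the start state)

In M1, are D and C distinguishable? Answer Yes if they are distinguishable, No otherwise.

Yes

First remove the unreachable states {B,F}; 4 states remain.
Initial partition by acceptance: {C,E} | {A,D}.
The partition is now stable with 2 blocks: {C,E} | {A,D}.
D and C end up in different blocks, so they are distinguishable. For instance, the string 'ε' is accepted from only C.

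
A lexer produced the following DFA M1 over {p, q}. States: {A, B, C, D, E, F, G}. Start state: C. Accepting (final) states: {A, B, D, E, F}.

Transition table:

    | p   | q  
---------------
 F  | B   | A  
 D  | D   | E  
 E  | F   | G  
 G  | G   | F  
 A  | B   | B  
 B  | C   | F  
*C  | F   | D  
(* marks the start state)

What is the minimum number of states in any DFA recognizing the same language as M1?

Start with accepting vs non-accepting: {A,B,D,E,F} | {C,G}.
Split {A,B,D,E,F} by δ(·,p) → {A,D,E,F} and {B}.
Split {A,D,E,F} by δ(·,p) → {A,F} and {D,E}.
Refine {A,F} on symbol q: members go to different blocks, giving {A} and {F}.
Refine {C,G} on symbol p: members go to different blocks, giving {C} and {G}.
On input p, block {D,E} splits into {D} and {E}.
No further refinement is possible. Final partition (7 blocks): {A} | {C} | {B} | {D} | {F} | {G} | {E}.

7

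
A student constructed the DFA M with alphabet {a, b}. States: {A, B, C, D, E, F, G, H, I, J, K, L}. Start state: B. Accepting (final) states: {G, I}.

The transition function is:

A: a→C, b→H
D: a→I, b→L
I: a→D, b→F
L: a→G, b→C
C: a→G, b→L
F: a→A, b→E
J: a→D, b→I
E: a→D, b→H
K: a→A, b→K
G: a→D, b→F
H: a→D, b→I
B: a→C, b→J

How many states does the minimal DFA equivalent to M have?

5

Reachable states from the start: {A,B,C,D,E,F,G,H,I,J,L}. Unreachable: {K} — drop them.
Initial partition by acceptance: {G,I} | {A,B,C,D,E,F,H,J,L}.
On input a, block {A,B,C,D,E,F,H,J,L} splits into {A,B,E,F,H,J} and {C,D,L}.
On input a, block {A,B,E,F,H,J} splits into {A,B,E,H,J} and {F}.
On input b, block {A,B,E,H,J} splits into {A,B,E} and {H,J}.
Stable partition: {G,I} | {A,B,E} | {C,D,L} | {F} | {H,J} — 5 equivalence classes.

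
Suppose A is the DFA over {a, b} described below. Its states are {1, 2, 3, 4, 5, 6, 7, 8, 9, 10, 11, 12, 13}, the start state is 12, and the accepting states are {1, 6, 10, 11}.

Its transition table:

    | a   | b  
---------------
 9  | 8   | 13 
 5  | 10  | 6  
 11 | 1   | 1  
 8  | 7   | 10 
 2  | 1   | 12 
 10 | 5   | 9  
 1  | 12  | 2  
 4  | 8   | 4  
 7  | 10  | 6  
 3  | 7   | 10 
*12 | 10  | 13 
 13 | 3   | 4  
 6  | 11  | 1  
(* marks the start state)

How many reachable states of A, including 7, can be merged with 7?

Every state is reachable, so we keep all 13.
Initial partition by acceptance: {1,6,10,11} | {2,3,4,5,7,8,9,12,13}.
Refine {1,6,10,11} on symbol a: members go to different blocks, giving {1,10} and {6,11}.
Split {2,3,4,5,7,8,9,12,13} by δ(·,a) → {3,4,8,9,13} and {2,5,7,12}.
On input b, block {1,10} splits into {1} and {10}.
On input a, block {3,4,8,9,13} splits into {4,9,13} and {3,8}.
Refine {6,11} on symbol a: members go to different blocks, giving {6} and {11}.
Refine {2,5,7,12} on symbol a: members go to different blocks, giving {5,7,12} and {2}.
Split {5,7,12} by δ(·,b) → {5,7} and {12}.
The partition is now stable with 9 blocks: {1} | {4,9,13} | {6} | {5,7} | {10} | {3,8} | {11} | {2} | {12}.
State 7 belongs to the block {5,7}, which has 2 states.

2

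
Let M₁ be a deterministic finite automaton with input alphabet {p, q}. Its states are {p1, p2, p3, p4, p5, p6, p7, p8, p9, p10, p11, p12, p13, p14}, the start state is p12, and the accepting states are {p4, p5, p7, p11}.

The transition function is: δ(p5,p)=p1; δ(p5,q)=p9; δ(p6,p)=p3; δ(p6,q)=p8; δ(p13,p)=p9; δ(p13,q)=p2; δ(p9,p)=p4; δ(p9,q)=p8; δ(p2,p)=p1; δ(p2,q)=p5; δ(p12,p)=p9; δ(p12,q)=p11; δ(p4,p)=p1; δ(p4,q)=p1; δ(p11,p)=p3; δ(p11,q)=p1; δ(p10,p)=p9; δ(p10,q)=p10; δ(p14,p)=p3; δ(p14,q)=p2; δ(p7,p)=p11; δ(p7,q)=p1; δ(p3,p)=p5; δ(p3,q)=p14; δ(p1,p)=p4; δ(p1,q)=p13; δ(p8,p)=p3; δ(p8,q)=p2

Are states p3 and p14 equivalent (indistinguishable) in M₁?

No

States {p6,p7,p10} cannot be reached from the start state, so discard them.
Start with accepting vs non-accepting: {p4,p5,p11} | {p1,p2,p3,p8,p9,p12,p13,p14}.
On input p, block {p1,p2,p3,p8,p9,p12,p13,p14} splits into {p2,p8,p12,p13,p14} and {p1,p3,p9}.
Refine {p2,p8,p12,p13,p14} on symbol q: members go to different blocks, giving {p8,p13,p14} and {p2,p12}.
Stable partition: {p4,p5,p11} | {p8,p13,p14} | {p1,p3,p9} | {p2,p12} — 4 equivalence classes.
p3 and p14 end up in different blocks, so they are distinguishable. For instance, the string 'p' is accepted from only p3.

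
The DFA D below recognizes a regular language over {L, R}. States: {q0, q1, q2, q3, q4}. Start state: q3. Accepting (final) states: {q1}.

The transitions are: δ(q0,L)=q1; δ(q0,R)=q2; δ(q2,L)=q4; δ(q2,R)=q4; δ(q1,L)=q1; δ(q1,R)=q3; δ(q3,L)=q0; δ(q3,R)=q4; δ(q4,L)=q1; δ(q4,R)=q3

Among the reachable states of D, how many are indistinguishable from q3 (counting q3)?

2

All states are reachable from the start state.
Initial partition by acceptance: {q1} | {q0,q2,q3,q4}.
Split {q0,q2,q3,q4} by δ(·,L) → {q0,q4} and {q2,q3}.
The partition is now stable with 3 blocks: {q1} | {q0,q4} | {q2,q3}.
State q3 belongs to the block {q2,q3}, which has 2 states.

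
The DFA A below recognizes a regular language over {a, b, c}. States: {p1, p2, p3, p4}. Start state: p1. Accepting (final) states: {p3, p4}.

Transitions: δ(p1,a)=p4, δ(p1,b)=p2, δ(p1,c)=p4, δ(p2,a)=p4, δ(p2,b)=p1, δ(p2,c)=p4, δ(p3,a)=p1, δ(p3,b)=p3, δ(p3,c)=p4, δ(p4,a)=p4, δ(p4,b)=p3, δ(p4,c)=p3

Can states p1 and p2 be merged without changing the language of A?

Yes

Initial partition by acceptance: {p3,p4} | {p1,p2}.
On input a, block {p3,p4} splits into {p3} and {p4}.
No further refinement is possible. Final partition (3 blocks): {p3} | {p1,p2} | {p4}.
p1 and p2 lie in the same block of the stable partition, so they are equivalent — no string distinguishes them.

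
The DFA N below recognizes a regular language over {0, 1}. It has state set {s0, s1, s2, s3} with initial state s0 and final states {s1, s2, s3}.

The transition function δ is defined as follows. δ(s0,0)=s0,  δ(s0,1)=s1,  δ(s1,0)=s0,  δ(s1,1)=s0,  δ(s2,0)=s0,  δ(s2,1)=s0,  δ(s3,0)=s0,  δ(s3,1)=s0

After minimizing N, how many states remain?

Reachable states from the start: {s0,s1}. Unreachable: {s2,s3} — drop them.
Initial partition by acceptance: {s1} | {s0}.
The partition is now stable with 2 blocks: {s1} | {s0}.

2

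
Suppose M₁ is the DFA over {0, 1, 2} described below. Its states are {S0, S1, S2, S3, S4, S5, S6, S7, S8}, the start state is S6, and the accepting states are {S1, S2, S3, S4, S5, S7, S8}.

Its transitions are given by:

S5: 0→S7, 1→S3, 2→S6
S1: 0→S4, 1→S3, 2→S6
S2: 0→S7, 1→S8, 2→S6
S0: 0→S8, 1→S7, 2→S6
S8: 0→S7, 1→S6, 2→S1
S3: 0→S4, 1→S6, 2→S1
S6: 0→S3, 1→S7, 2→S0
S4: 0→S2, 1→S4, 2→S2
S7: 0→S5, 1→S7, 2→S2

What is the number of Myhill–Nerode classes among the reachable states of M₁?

Start with accepting vs non-accepting: {S1,S2,S3,S4,S5,S7,S8} | {S0,S6}.
On input 1, block {S1,S2,S3,S4,S5,S7,S8} splits into {S1,S2,S4,S5,S7} and {S3,S8}.
Split {S1,S2,S4,S5,S7} by δ(·,1) → {S1,S2,S5} and {S4,S7}.
No further refinement is possible. Final partition (4 blocks): {S1,S2,S5} | {S0,S6} | {S3,S8} | {S4,S7}.

4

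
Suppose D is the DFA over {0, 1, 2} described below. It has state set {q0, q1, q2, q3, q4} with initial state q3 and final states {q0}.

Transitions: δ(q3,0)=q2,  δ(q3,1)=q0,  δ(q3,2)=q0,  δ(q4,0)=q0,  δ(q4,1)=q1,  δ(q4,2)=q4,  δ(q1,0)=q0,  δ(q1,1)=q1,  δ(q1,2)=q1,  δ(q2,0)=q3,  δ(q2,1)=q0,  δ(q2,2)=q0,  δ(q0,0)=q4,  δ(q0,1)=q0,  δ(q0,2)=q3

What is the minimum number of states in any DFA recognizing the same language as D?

3

Every state is reachable, so we keep all 5.
Start with accepting vs non-accepting: {q0} | {q1,q2,q3,q4}.
Split {q1,q2,q3,q4} by δ(·,0) → {q1,q4} and {q2,q3}.
No further refinement is possible. Final partition (3 blocks): {q0} | {q1,q4} | {q2,q3}.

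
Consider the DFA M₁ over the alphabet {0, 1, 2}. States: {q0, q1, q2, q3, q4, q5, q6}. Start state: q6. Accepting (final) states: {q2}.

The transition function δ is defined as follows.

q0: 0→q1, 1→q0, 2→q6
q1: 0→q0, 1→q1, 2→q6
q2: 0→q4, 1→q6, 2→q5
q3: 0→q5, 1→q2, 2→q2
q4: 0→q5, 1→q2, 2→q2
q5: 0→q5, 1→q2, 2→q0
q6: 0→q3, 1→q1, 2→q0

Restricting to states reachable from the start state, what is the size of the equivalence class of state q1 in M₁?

2

All states are reachable from the start state.
Start with accepting vs non-accepting: {q2} | {q0,q1,q3,q4,q5,q6}.
Refine {q0,q1,q3,q4,q5,q6} on symbol 1: members go to different blocks, giving {q0,q1,q6} and {q3,q4,q5}.
On input 0, block {q0,q1,q6} splits into {q0,q1} and {q6}.
On input 2, block {q3,q4,q5} splits into {q3,q4} and {q5}.
The partition is now stable with 5 blocks: {q2} | {q0,q1} | {q3,q4} | {q6} | {q5}.
The equivalence class containing q1 is {q0,q1}, of size 2.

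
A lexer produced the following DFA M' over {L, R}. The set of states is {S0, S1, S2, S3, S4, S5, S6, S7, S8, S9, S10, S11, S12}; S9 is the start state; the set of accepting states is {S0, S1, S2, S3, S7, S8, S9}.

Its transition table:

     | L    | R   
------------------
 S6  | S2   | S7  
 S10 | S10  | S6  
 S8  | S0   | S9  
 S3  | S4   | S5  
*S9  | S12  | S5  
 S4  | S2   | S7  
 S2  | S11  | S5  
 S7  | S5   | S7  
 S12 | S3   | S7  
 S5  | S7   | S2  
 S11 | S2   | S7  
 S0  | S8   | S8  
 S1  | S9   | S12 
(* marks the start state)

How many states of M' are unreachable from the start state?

5

No path from S9 leads to S0, S1, S6, S8, S10; the other 8 states are all reachable.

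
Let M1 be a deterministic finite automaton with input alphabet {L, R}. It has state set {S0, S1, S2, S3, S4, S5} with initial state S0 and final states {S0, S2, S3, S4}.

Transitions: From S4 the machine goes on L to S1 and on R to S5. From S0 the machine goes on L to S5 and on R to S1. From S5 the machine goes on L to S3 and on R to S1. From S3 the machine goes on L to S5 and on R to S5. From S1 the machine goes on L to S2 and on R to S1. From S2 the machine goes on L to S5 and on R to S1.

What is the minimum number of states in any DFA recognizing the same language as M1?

Reachable states from the start: {S0,S1,S2,S3,S5}. Unreachable: {S4} — drop them.
Start with accepting vs non-accepting: {S0,S2,S3} | {S1,S5}.
Stable partition: {S0,S2,S3} | {S1,S5} — 2 equivalence classes.

2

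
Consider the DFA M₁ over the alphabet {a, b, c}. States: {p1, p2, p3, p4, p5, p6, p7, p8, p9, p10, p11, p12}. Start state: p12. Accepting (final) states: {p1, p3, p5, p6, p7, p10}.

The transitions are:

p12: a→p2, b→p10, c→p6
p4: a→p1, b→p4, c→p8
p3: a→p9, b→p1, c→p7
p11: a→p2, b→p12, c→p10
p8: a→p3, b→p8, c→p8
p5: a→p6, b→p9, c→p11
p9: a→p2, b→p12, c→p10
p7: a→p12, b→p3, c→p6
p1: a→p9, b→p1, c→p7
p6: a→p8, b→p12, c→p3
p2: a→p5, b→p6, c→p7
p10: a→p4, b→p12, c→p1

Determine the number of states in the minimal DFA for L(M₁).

Every state is reachable, so we keep all 12.
Initial partition by acceptance: {p1,p3,p5,p6,p7,p10} | {p2,p4,p8,p9,p11,p12}.
On input a, block {p1,p3,p5,p6,p7,p10} splits into {p1,p3,p6,p7,p10} and {p5}.
Refine {p1,p3,p6,p7,p10} on symbol b: members go to different blocks, giving {p1,p3,p7} and {p6,p10}.
Split {p1,p3,p7} by δ(·,c) → {p1,p3} and {p7}.
Refine {p2,p4,p8,p9,p11,p12} on symbol a: members go to different blocks, giving {p9,p11,p12} and {p4,p8} and {p2}.
On input b, block {p9,p11,p12} splits into {p9,p11} and {p12}.
The partition is now stable with 8 blocks: {p1,p3} | {p9,p11} | {p5} | {p6,p10} | {p7} | {p4,p8} | {p2} | {p12}.

8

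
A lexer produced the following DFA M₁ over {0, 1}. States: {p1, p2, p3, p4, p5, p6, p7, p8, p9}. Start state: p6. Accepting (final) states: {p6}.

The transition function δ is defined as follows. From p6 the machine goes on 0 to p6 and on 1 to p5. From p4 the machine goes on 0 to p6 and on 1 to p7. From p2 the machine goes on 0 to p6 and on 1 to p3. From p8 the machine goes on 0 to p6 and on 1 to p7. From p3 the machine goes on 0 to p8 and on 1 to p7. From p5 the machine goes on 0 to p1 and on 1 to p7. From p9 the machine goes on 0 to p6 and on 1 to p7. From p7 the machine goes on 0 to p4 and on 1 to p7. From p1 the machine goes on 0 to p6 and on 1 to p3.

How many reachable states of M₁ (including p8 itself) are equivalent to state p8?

3

First remove the unreachable states {p2,p9}; 7 states remain.
P0 = {p6} | {p1,p3,p4,p5,p7,p8}.
Refine {p1,p3,p4,p5,p7,p8} on symbol 0: members go to different blocks, giving {p1,p4,p8} and {p3,p5,p7}.
No further refinement is possible. Final partition (3 blocks): {p6} | {p1,p4,p8} | {p3,p5,p7}.
The equivalence class containing p8 is {p1,p4,p8}, of size 3.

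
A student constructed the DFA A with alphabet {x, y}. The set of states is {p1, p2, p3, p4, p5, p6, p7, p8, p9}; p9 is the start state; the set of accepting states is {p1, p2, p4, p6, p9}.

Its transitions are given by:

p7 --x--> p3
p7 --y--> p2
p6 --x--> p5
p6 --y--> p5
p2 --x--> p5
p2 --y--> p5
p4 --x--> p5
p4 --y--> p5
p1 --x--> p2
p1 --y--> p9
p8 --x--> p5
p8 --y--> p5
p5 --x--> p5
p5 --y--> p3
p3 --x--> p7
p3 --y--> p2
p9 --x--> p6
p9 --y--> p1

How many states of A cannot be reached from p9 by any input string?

BFS from p9 reaches {p1, p2, p3, p5, p6, p7, p9}; the 2 state(s) p4, p8 are never visited.

2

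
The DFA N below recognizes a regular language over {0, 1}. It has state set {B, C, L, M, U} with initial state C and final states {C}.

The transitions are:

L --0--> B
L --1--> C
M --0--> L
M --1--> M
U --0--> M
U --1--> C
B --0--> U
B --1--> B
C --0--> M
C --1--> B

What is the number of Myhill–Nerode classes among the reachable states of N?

3

All states are reachable from the start state.
Initial partition by acceptance: {C} | {B,L,M,U}.
Split {B,L,M,U} by δ(·,1) → {B,M} and {L,U}.
The partition is now stable with 3 blocks: {C} | {B,M} | {L,U}.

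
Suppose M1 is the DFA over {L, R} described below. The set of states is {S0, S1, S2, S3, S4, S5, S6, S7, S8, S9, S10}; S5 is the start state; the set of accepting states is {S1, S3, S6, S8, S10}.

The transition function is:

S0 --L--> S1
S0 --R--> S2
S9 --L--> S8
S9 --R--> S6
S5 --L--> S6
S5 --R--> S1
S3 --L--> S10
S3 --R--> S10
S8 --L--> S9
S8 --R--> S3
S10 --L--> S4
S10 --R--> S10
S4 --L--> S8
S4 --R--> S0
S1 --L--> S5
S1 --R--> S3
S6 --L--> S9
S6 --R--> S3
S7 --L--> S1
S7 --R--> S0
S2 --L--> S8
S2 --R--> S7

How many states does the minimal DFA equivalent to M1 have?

5

All states are reachable from the start state.
Start with accepting vs non-accepting: {S1,S3,S6,S8,S10} | {S0,S2,S4,S5,S7,S9}.
Split {S1,S3,S6,S8,S10} by δ(·,L) → {S1,S6,S8,S10} and {S3}.
Refine {S1,S6,S8,S10} on symbol R: members go to different blocks, giving {S1,S6,S8} and {S10}.
Refine {S0,S2,S4,S5,S7,S9} on symbol R: members go to different blocks, giving {S0,S2,S4,S7} and {S5,S9}.
No further refinement is possible. Final partition (5 blocks): {S1,S6,S8} | {S0,S2,S4,S7} | {S3} | {S10} | {S5,S9}.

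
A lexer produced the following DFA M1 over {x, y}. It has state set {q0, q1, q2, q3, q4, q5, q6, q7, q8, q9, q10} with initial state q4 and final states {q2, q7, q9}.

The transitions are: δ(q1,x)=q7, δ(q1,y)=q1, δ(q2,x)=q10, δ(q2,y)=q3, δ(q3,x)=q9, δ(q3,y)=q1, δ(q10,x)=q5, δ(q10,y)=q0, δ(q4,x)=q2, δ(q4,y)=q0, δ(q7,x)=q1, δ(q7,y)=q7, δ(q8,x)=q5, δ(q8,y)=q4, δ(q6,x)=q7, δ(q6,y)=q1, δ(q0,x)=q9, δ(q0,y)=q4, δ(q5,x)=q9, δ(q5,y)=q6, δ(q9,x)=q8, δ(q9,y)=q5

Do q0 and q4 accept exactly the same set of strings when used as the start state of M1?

Yes

Every state is reachable, so we keep all 11.
P0 = {q2,q7,q9} | {q0,q1,q3,q4,q5,q6,q8,q10}.
Split {q2,q7,q9} by δ(·,y) → {q2,q9} and {q7}.
Split {q0,q1,q3,q4,q5,q6,q8,q10} by δ(·,x) → {q0,q3,q4,q5} and {q1,q6} and {q8,q10}.
On input y, block {q0,q3,q4,q5} splits into {q0,q4} and {q3,q5}.
Stable partition: {q2,q9} | {q0,q4} | {q7} | {q1,q6} | {q8,q10} | {q3,q5} — 6 equivalence classes.
q0 and q4 lie in the same block of the stable partition, so they are equivalent — no string distinguishes them.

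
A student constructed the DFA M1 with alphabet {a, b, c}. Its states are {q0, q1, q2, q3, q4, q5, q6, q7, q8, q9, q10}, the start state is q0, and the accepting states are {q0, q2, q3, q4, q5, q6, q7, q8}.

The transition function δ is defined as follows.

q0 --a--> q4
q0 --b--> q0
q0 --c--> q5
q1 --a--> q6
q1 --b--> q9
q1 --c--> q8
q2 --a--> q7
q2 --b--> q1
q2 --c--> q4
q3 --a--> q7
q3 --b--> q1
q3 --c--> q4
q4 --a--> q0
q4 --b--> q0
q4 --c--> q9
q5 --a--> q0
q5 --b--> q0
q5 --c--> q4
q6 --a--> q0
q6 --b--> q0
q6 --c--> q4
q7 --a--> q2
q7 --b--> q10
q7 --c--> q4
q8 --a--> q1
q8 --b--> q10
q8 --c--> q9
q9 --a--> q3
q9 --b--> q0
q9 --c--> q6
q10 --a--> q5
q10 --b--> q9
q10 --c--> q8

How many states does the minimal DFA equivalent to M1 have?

7

Every state is reachable, so we keep all 11.
P0 = {q0,q2,q3,q4,q5,q6,q7,q8} | {q1,q9,q10}.
Refine {q0,q2,q3,q4,q5,q6,q7,q8} on symbol a: members go to different blocks, giving {q0,q2,q3,q4,q5,q6,q7} and {q8}.
On input b, block {q0,q2,q3,q4,q5,q6,q7} splits into {q0,q4,q5,q6} and {q2,q3,q7}.
On input c, block {q0,q4,q5,q6} splits into {q0,q5,q6} and {q4}.
Refine {q0,q5,q6} on symbol a: members go to different blocks, giving {q5,q6} and {q0}.
Refine {q1,q9,q10} on symbol a: members go to different blocks, giving {q1,q10} and {q9}.
No further refinement is possible. Final partition (7 blocks): {q5,q6} | {q1,q10} | {q8} | {q2,q3,q7} | {q4} | {q0} | {q9}.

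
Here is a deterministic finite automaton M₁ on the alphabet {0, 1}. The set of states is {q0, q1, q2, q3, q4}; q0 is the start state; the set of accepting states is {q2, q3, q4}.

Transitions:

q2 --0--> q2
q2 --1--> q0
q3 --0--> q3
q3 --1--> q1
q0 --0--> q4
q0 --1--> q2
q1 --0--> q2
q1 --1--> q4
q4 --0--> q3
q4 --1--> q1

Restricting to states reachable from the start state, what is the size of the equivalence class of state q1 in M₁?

2

All states are reachable from the start state.
Initial partition by acceptance: {q2,q3,q4} | {q0,q1}.
Stable partition: {q2,q3,q4} | {q0,q1} — 2 equivalence classes.
State q1 belongs to the block {q0,q1}, which has 2 states.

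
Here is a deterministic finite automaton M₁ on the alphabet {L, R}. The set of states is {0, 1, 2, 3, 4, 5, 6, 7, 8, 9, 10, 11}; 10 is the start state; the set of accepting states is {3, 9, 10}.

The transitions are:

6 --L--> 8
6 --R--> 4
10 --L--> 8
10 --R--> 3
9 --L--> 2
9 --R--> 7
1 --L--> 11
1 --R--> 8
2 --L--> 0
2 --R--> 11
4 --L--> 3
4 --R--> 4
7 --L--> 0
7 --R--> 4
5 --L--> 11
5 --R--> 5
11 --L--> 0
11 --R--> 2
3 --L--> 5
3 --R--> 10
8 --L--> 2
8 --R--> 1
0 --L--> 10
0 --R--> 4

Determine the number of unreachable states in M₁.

3

No path from 10 leads to 6, 7, 9; the other 9 states are all reachable.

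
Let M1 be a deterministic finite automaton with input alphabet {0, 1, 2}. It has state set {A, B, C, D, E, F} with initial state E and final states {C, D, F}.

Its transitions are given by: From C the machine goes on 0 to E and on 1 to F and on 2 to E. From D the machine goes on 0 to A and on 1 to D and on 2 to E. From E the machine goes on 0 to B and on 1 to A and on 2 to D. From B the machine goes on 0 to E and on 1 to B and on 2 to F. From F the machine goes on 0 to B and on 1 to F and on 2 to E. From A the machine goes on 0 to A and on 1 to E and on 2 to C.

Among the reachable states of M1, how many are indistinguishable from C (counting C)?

3

Start with accepting vs non-accepting: {C,D,F} | {A,B,E}.
No further refinement is possible. Final partition (2 blocks): {C,D,F} | {A,B,E}.
The equivalence class containing C is {C,D,F}, of size 3.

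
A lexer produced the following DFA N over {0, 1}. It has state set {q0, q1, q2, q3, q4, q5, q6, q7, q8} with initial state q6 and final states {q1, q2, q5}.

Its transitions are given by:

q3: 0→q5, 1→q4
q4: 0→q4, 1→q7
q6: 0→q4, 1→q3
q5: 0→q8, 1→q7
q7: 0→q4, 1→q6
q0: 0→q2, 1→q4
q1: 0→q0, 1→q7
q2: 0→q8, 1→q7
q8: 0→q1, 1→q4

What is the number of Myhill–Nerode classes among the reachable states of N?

5

All states are reachable from the start state.
Initial partition by acceptance: {q1,q2,q5} | {q0,q3,q4,q6,q7,q8}.
On input 0, block {q0,q3,q4,q6,q7,q8} splits into {q0,q3,q8} and {q4,q6,q7}.
Refine {q4,q6,q7} on symbol 1: members go to different blocks, giving {q4,q7} and {q6}.
On input 1, block {q4,q7} splits into {q4} and {q7}.
Stable partition: {q1,q2,q5} | {q0,q3,q8} | {q4} | {q6} | {q7} — 5 equivalence classes.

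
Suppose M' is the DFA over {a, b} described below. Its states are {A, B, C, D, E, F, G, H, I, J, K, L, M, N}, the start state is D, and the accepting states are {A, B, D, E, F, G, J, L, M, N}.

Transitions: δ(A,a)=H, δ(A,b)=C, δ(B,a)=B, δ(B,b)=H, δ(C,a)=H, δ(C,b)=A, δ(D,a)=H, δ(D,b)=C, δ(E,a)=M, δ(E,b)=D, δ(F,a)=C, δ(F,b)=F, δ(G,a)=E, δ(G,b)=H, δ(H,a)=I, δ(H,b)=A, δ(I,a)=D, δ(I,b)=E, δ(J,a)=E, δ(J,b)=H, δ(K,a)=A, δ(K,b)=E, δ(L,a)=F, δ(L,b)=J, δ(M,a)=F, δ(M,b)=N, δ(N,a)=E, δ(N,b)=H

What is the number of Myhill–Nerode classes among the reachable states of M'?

8

States {B,G,J,K,L} cannot be reached from the start state, so discard them.
P0 = {A,D,E,F,M,N} | {C,H,I}.
Refine {A,D,E,F,M,N} on symbol a: members go to different blocks, giving {A,D,F} and {E,M,N}.
Split {A,D,F} by δ(·,b) → {A,D} and {F}.
Split {C,H,I} by δ(·,a) → {C,H} and {I}.
Split {C,H} by δ(·,a) → {C} and {H}.
On input a, block {E,M,N} splits into {E,N} and {M}.
Refine {E,N} on symbol a: members go to different blocks, giving {E} and {N}.
Stable partition: {A,D} | {C} | {E} | {F} | {I} | {H} | {M} | {N} — 8 equivalence classes.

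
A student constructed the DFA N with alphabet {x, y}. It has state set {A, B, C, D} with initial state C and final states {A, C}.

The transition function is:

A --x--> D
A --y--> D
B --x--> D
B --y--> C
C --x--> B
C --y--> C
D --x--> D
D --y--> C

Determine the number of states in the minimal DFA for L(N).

Reachable states from the start: {B,C,D}. Unreachable: {A} — drop them.
Start with accepting vs non-accepting: {C} | {B,D}.
The partition is now stable with 2 blocks: {C} | {B,D}.

2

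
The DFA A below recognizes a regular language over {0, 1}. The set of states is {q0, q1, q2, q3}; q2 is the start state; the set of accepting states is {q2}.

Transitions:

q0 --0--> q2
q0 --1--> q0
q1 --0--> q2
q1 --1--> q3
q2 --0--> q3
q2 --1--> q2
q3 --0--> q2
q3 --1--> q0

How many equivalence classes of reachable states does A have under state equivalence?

2

States {q1} cannot be reached from the start state, so discard them.
Initial partition by acceptance: {q2} | {q0,q3}.
The partition is now stable with 2 blocks: {q2} | {q0,q3}.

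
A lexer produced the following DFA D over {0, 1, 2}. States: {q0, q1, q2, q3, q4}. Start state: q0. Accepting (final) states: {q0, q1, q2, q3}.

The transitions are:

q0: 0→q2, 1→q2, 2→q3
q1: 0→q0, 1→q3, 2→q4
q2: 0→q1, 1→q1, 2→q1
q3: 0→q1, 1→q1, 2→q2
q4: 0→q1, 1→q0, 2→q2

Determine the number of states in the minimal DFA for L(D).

5

Initial partition by acceptance: {q0,q1,q2,q3} | {q4}.
Split {q0,q1,q2,q3} by δ(·,2) → {q0,q2,q3} and {q1}.
Refine {q0,q2,q3} on symbol 0: members go to different blocks, giving {q2,q3} and {q0}.
On input 2, block {q2,q3} splits into {q2} and {q3}.
The partition is now stable with 5 blocks: {q2} | {q4} | {q1} | {q0} | {q3}.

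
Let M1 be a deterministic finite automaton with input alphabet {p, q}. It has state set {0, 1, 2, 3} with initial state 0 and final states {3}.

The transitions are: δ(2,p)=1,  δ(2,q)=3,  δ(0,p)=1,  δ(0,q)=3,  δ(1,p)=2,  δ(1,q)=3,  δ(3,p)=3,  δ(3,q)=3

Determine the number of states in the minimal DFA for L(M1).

2

Start with accepting vs non-accepting: {3} | {0,1,2}.
No further refinement is possible. Final partition (2 blocks): {3} | {0,1,2}.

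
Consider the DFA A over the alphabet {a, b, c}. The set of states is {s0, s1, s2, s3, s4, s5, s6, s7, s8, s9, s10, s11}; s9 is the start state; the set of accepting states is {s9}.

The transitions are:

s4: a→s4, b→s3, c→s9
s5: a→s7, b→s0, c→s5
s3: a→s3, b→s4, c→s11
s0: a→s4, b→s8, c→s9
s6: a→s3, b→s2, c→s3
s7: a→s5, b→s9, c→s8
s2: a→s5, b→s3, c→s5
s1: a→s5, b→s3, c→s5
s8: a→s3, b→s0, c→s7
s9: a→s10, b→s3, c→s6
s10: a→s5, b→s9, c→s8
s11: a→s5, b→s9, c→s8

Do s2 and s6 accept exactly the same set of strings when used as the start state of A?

No

States {s1} cannot be reached from the start state, so discard them.
P0 = {s9} | {s0,s2,s3,s4,s5,s6,s7,s8,s10,s11}.
On input b, block {s0,s2,s3,s4,s5,s6,s7,s8,s10,s11} splits into {s0,s2,s3,s4,s5,s6,s8} and {s7,s10,s11}.
Refine {s0,s2,s3,s4,s5,s6,s8} on symbol a: members go to different blocks, giving {s0,s2,s3,s4,s6,s8} and {s5}.
Refine {s0,s2,s3,s4,s6,s8} on symbol a: members go to different blocks, giving {s0,s3,s4,s6,s8} and {s2}.
Refine {s0,s3,s4,s6,s8} on symbol b: members go to different blocks, giving {s0,s3,s4,s8} and {s6}.
Refine {s0,s3,s4,s8} on symbol c: members go to different blocks, giving {s0,s4} and {s3,s8}.
No further refinement is possible. Final partition (7 blocks): {s9} | {s0,s4} | {s7,s10,s11} | {s5} | {s2} | {s6} | {s3,s8}.
s2 and s6 end up in different blocks, so they are distinguishable. For instance, the string 'aab' is accepted from only s2.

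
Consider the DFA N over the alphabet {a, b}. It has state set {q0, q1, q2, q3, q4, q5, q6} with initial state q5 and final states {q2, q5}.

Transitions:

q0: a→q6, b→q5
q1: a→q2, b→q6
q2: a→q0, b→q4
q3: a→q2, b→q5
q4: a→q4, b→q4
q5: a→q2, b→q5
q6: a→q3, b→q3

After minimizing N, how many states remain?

6

Reachable states from the start: {q0,q2,q3,q4,q5,q6}. Unreachable: {q1} — drop them.
Start with accepting vs non-accepting: {q2,q5} | {q0,q3,q4,q6}.
Refine {q2,q5} on symbol a: members go to different blocks, giving {q2} and {q5}.
On input a, block {q0,q3,q4,q6} splits into {q0,q4,q6} and {q3}.
Refine {q0,q4,q6} on symbol a: members go to different blocks, giving {q0,q4} and {q6}.
Split {q0,q4} by δ(·,a) → {q0} and {q4}.
Stable partition: {q2} | {q0} | {q5} | {q3} | {q6} | {q4} — 6 equivalence classes.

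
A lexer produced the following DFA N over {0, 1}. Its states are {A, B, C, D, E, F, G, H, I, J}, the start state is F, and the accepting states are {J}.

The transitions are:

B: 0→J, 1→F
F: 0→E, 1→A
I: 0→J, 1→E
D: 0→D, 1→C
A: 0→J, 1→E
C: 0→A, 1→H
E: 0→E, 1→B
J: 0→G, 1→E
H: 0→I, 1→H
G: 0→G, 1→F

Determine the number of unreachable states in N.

4

BFS from F reaches {A, B, E, F, G, J}; the 4 state(s) C, D, H, I are never visited.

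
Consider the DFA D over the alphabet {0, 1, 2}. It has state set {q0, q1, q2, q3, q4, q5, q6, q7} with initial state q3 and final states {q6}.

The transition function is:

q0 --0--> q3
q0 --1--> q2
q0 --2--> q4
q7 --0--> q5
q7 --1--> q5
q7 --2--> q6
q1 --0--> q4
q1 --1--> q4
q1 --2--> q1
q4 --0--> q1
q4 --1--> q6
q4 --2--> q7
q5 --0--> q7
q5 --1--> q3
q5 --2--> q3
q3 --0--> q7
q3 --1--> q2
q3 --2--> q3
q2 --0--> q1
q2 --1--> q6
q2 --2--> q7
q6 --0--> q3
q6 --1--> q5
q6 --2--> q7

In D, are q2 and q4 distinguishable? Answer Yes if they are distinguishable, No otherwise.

Reachable states from the start: {q1,q2,q3,q4,q5,q6,q7}. Unreachable: {q0} — drop them.
Initial partition by acceptance: {q6} | {q1,q2,q3,q4,q5,q7}.
Split {q1,q2,q3,q4,q5,q7} by δ(·,1) → {q1,q3,q5,q7} and {q2,q4}.
Split {q1,q3,q5,q7} by δ(·,0) → {q3,q5,q7} and {q1}.
Refine {q3,q5,q7} on symbol 1: members go to different blocks, giving {q5,q7} and {q3}.
Split {q5,q7} by δ(·,1) → {q5} and {q7}.
The partition is now stable with 6 blocks: {q6} | {q5} | {q2,q4} | {q1} | {q3} | {q7}.
q2 and q4 lie in the same block of the stable partition, so they are equivalent — no string distinguishes them.

No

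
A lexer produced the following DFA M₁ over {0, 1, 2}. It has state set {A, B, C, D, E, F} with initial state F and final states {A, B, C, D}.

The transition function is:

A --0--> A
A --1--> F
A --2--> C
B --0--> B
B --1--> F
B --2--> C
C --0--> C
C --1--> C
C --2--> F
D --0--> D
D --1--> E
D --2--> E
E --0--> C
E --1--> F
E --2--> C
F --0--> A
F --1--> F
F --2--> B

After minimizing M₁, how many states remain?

3

First remove the unreachable states {D,E}; 4 states remain.
Start with accepting vs non-accepting: {A,B,C} | {F}.
On input 1, block {A,B,C} splits into {A,B} and {C}.
No further refinement is possible. Final partition (3 blocks): {A,B} | {F} | {C}.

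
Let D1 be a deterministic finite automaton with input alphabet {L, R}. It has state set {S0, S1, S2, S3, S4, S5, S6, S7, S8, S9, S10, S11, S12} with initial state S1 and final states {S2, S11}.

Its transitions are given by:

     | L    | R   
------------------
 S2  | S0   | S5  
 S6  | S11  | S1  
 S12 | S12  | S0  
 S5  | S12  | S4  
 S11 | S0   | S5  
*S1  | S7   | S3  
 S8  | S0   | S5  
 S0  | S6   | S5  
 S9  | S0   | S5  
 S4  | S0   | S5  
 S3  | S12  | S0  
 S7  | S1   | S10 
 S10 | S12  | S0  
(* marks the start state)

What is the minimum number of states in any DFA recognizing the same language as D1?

First remove the unreachable states {S2,S8,S9}; 10 states remain.
Start with accepting vs non-accepting: {S11} | {S0,S1,S3,S4,S5,S6,S7,S10,S12}.
Refine {S0,S1,S3,S4,S5,S6,S7,S10,S12} on symbol L: members go to different blocks, giving {S0,S1,S3,S4,S5,S7,S10,S12} and {S6}.
On input L, block {S0,S1,S3,S4,S5,S7,S10,S12} splits into {S1,S3,S4,S5,S7,S10,S12} and {S0}.
Split {S1,S3,S4,S5,S7,S10,S12} by δ(·,L) → {S1,S3,S5,S7,S10,S12} and {S4}.
Split {S1,S3,S5,S7,S10,S12} by δ(·,R) → {S3,S10,S12} and {S1,S7} and {S5}.
Stable partition: {S11} | {S3,S10,S12} | {S6} | {S0} | {S4} | {S1,S7} | {S5} — 7 equivalence classes.

7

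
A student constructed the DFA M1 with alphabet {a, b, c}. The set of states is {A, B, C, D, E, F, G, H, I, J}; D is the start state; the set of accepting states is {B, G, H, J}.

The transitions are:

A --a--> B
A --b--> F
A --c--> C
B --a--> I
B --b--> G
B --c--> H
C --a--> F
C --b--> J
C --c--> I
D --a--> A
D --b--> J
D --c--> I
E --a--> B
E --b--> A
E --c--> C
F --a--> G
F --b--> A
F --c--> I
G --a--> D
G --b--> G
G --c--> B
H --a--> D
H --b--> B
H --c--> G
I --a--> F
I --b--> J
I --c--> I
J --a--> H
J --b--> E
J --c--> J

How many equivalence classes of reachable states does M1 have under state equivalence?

Every state is reachable, so we keep all 10.
Start with accepting vs non-accepting: {B,G,H,J} | {A,C,D,E,F,I}.
Split {B,G,H,J} by δ(·,a) → {B,G,H} and {J}.
Split {A,C,D,E,F,I} by δ(·,a) → {A,E,F} and {C,D,I}.
No further refinement is possible. Final partition (4 blocks): {B,G,H} | {A,E,F} | {J} | {C,D,I}.

4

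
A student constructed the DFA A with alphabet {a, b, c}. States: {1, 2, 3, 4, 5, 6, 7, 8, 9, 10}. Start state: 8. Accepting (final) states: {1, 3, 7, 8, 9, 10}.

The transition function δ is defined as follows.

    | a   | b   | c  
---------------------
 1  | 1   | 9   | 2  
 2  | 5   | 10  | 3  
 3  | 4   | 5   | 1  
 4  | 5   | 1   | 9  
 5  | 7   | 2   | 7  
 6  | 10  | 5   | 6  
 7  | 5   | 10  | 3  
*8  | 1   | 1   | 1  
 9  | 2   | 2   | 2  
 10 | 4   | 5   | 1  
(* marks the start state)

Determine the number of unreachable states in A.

1

BFS from 8 reaches {1, 2, 3, 4, 5, 7, 8, 9, 10}; the 1 state(s) 6 are never visited.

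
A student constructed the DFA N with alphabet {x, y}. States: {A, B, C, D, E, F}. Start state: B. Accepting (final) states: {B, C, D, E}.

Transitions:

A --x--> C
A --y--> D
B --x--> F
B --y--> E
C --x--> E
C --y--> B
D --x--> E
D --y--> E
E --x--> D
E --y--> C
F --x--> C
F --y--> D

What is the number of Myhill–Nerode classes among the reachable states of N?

First remove the unreachable states {A}; 5 states remain.
Start with accepting vs non-accepting: {B,C,D,E} | {F}.
On input x, block {B,C,D,E} splits into {C,D,E} and {B}.
On input y, block {C,D,E} splits into {D,E} and {C}.
On input y, block {D,E} splits into {D} and {E}.
The partition is now stable with 5 blocks: {D} | {F} | {B} | {C} | {E}.

5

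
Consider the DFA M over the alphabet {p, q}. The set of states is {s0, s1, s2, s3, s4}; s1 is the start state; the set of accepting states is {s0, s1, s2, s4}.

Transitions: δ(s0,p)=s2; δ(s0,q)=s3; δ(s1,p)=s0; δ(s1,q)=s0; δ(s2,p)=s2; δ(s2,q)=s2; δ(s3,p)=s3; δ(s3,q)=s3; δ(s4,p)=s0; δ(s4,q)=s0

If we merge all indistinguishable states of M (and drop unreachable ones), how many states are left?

4

First remove the unreachable states {s4}; 4 states remain.
Initial partition by acceptance: {s0,s1,s2} | {s3}.
Split {s0,s1,s2} by δ(·,q) → {s1,s2} and {s0}.
Refine {s1,s2} on symbol p: members go to different blocks, giving {s1} and {s2}.
The partition is now stable with 4 blocks: {s1} | {s3} | {s0} | {s2}.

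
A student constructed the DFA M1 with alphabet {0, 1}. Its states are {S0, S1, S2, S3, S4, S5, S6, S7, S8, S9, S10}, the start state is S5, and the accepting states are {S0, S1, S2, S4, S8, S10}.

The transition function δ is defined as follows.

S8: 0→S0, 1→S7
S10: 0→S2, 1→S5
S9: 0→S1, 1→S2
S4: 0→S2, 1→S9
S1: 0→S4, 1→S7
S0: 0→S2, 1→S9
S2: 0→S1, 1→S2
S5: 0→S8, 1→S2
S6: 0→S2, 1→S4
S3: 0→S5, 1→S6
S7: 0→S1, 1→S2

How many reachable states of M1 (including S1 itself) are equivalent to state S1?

2

Reachable states from the start: {S0,S1,S2,S4,S5,S7,S8,S9}. Unreachable: {S3,S6,S10} — drop them.
P0 = {S0,S1,S2,S4,S8} | {S5,S7,S9}.
Split {S0,S1,S2,S4,S8} by δ(·,1) → {S0,S1,S4,S8} and {S2}.
On input 0, block {S0,S1,S4,S8} splits into {S0,S4} and {S1,S8}.
No further refinement is possible. Final partition (4 blocks): {S0,S4} | {S5,S7,S9} | {S2} | {S1,S8}.
State S1 belongs to the block {S1,S8}, which has 2 states.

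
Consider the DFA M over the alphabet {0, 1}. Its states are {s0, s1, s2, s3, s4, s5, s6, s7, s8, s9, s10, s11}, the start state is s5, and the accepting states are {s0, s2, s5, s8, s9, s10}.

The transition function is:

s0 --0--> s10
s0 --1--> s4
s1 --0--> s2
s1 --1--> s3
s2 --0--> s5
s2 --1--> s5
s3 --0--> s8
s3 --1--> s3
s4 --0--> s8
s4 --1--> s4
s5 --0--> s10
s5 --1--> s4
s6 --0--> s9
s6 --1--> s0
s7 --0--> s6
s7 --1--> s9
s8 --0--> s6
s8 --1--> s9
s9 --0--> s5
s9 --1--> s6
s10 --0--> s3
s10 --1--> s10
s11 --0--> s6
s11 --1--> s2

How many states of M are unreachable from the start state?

Starting at s5 and following transitions, the reachable set is {s0, s3, s4, s5, s6, s8, s9, s10}. That leaves s1, s2, s7, s11 unreachable — 4 in total.

4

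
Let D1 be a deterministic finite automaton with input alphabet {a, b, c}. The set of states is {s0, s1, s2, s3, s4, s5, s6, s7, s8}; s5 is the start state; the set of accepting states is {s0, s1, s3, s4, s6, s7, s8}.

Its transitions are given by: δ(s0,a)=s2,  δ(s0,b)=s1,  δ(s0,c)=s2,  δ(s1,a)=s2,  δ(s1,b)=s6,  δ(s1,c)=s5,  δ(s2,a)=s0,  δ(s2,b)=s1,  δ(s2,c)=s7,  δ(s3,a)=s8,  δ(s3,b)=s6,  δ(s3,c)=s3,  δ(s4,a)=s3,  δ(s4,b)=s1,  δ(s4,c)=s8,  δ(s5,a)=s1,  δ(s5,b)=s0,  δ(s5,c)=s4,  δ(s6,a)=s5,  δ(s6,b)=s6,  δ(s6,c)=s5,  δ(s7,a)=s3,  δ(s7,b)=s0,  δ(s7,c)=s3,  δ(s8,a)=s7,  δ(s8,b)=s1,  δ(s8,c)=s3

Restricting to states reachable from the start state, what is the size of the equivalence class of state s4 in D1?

4

All states are reachable from the start state.
Start with accepting vs non-accepting: {s0,s1,s3,s4,s6,s7,s8} | {s2,s5}.
Split {s0,s1,s3,s4,s6,s7,s8} by δ(·,a) → {s3,s4,s7,s8} and {s0,s1,s6}.
No further refinement is possible. Final partition (3 blocks): {s3,s4,s7,s8} | {s2,s5} | {s0,s1,s6}.
State s4 belongs to the block {s3,s4,s7,s8}, which has 4 states.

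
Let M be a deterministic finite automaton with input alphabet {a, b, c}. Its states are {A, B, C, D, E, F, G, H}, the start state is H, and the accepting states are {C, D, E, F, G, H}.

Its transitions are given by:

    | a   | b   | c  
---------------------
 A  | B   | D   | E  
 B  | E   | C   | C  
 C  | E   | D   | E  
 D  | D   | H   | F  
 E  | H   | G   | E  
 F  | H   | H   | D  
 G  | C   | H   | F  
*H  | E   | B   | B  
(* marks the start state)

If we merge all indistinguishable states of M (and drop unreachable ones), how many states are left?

7

Reachable states from the start: {B,C,D,E,F,G,H}. Unreachable: {A} — drop them.
Initial partition by acceptance: {C,D,E,F,G,H} | {B}.
Split {C,D,E,F,G,H} by δ(·,b) → {C,D,E,F,G} and {H}.
Refine {C,D,E,F,G} on symbol a: members go to different blocks, giving {C,D,G} and {E,F}.
On input a, block {C,D,G} splits into {D,G} and {C}.
Refine {D,G} on symbol a: members go to different blocks, giving {D} and {G}.
Refine {E,F} on symbol b: members go to different blocks, giving {E} and {F}.
Stable partition: {D} | {B} | {H} | {E} | {C} | {G} | {F} — 7 equivalence classes.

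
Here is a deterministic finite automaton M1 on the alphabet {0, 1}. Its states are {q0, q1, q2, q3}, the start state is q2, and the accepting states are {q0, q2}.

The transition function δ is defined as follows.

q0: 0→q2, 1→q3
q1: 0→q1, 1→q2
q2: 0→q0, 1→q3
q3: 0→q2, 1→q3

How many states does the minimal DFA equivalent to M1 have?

States {q1} cannot be reached from the start state, so discard them.
Initial partition by acceptance: {q0,q2} | {q3}.
The partition is now stable with 2 blocks: {q0,q2} | {q3}.

2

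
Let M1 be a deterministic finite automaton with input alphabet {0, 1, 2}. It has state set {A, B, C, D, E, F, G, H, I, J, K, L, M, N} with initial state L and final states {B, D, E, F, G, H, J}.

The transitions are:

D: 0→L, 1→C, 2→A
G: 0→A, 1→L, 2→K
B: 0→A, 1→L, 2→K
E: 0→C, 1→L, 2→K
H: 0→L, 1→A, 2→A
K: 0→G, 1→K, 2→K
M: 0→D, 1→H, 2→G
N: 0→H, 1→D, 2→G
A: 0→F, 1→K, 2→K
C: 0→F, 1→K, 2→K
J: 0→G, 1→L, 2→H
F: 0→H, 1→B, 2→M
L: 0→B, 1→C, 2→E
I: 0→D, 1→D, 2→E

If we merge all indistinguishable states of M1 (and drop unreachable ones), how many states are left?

First remove the unreachable states {I,J,N}; 11 states remain.
P0 = {B,D,E,F,G,H} | {A,C,K,L,M}.
On input 0, block {B,D,E,F,G,H} splits into {B,D,E,G,H} and {F}.
On input 0, block {A,C,K,L,M} splits into {K,L,M} and {A,C}.
On input 0, block {B,D,E,G,H} splits into {B,E,G} and {D,H}.
Refine {K,L,M} on symbol 0: members go to different blocks, giving {K,L} and {M}.
Split {K,L} by δ(·,1) → {K} and {L}.
The partition is now stable with 7 blocks: {B,E,G} | {K} | {F} | {A,C} | {D,H} | {M} | {L}.

7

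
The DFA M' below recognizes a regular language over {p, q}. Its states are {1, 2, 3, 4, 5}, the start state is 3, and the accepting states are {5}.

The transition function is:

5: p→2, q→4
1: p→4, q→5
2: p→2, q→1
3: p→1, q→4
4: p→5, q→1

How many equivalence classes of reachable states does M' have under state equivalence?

5

Every state is reachable, so we keep all 5.
P0 = {5} | {1,2,3,4}.
Split {1,2,3,4} by δ(·,p) → {1,2,3} and {4}.
Refine {1,2,3} on symbol p: members go to different blocks, giving {2,3} and {1}.
On input p, block {2,3} splits into {2} and {3}.
No further refinement is possible. Final partition (5 blocks): {5} | {2} | {4} | {1} | {3}.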